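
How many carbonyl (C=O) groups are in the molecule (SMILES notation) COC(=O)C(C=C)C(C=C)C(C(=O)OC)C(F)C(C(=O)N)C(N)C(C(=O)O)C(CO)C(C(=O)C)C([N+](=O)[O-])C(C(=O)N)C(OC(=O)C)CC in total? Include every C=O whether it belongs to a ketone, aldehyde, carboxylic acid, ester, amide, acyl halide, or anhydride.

CH3OOC: ester, 1 C=O (running total 1).
CH(COOCH3): ester, 1 C=O (running total 2).
CH(CONH2): amide, 1 C=O (running total 3).
CH(COOH): carboxylic acid, 1 C=O (running total 4).
CH(COCH3): ketone, 1 C=O (running total 5).
CH(CONH2): amide, 1 C=O (running total 6).
CH(OCOCH3): ester, 1 C=O (running total 7).

7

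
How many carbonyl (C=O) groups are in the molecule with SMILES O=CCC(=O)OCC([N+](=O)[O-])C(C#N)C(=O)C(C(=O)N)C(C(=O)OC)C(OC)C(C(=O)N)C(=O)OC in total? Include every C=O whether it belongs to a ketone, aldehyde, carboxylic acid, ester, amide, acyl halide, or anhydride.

7

OHC: aldehyde, 1 C=O (running total 1).
CH2COOCH2: ester, 1 C=O (running total 2).
CO: ketone, 1 C=O (running total 3).
CH(CONH2): amide, 1 C=O (running total 4).
CH(COOCH3): ester, 1 C=O (running total 5).
CH(CONH2): amide, 1 C=O (running total 6).
COOCH3: ester, 1 C=O (running total 7).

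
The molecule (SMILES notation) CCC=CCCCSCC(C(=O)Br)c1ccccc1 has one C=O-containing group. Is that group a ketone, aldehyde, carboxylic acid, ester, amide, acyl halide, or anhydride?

acyl halide

The carbonyl is in the CH(COBr) segment: pendant –C(=O)X: carbonyl C bonded to C and halogen → acyl halide.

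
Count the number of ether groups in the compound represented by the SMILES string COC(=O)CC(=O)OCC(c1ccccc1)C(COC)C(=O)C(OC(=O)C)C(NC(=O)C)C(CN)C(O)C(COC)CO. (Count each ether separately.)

2

Taking each segment in turn:
  CH3OOC: CH3O–C(=O)–: carbonyl C bonded to C and to –OCH3 → ester (not ketone + ether).
  CH2COOCH2: –C(=O)–O–C with C on the carbonyl side → ester.
  CH(C6H5): pendant –C6H5: benzene ring → arene.
  CH(CH2OCH3): pendant –CH2OCH3: C–O–C linkage → ether.
  CO: –C(=O)– with carbon on both sides → ketone.
  CH(OCOCH3): pendant –OC(=O)CH3: an acyloxy group → ester.
  CH(NHCOCH3): pendant –NHC(=O)CH3: N bonded to a carbonyl → amide (not amine).
  CH(CH2NH2): pendant –CH2NH2: N on sp³ C, no adjacent C=O → amine.
  CH(OH): –OH on an sp³ carbon → alcohol (secondary).
  CH(CH2OCH3): pendant –CH2OCH3: C–O–C linkage → ether.
  CH2OH: –OH on an sp³ carbon → alcohol.
Ether appears at: CH(CH2OCH3), CH(CH2OCH3) → 2.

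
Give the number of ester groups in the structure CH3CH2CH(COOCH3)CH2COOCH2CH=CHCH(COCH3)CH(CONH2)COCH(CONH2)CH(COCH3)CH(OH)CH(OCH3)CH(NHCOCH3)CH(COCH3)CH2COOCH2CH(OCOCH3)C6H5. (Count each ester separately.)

4

Reading the structure from left to right:
  CH(COOCH3): pendant –COOCH3: carbonyl C bonded to C and –OCH3 → ester.
  CH2COOCH2: –C(=O)–O–C with C on the carbonyl side → ester.
  CH=CH: C=C double bond → alkene.
  CH(COCH3): pendant –COCH3: carbonyl C bonded to two carbons → ketone.
  CH(CONH2): pendant –CONH2: carbonyl C bonded to C and N → amide.
  CO: –C(=O)– with carbon on both sides → ketone.
  CH(CONH2): pendant –CONH2: carbonyl C bonded to C and N → amide.
  CH(COCH3): pendant –COCH3: carbonyl C bonded to two carbons → ketone.
  CH(OH): –OH on an sp³ carbon → alcohol (secondary).
  CH(OCH3): pendant –OCH3: C–O–C with sp³ C, no adjacent C=O → ether.
  CH(NHCOCH3): pendant –NHC(=O)CH3: N bonded to a carbonyl → amide (not amine).
  CH(COCH3): pendant –COCH3: carbonyl C bonded to two carbons → ketone.
  CH2COOCH2: –C(=O)–O–C with C on the carbonyl side → ester.
  CH(OCOCH3): pendant –OC(=O)CH3: an acyloxy group → ester.
  C6H5: –C6H5 phenyl ring → arene.
Ester appears at: CH(COOCH3), CH2COOCH2, CH2COOCH2, CH(OCOCH3) → 4.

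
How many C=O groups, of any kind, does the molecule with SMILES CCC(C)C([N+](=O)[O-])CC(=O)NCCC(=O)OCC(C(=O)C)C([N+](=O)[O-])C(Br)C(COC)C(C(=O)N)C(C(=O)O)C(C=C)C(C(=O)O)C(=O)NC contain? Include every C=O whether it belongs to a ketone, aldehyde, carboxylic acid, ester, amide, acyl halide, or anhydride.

7

CH2CONHCH2: amide, 1 C=O (running total 1).
CH2COOCH2: ester, 1 C=O (running total 2).
CH(COCH3): ketone, 1 C=O (running total 3).
CH(CONH2): amide, 1 C=O (running total 4).
CH(COOH): carboxylic acid, 1 C=O (running total 5).
CH(COOH): carboxylic acid, 1 C=O (running total 6).
CONHCH3: amide, 1 C=O (running total 7).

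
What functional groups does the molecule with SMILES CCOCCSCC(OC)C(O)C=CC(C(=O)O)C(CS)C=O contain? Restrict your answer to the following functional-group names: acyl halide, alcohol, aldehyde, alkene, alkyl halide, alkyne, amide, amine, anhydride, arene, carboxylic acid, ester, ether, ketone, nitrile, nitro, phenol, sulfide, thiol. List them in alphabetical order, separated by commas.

Taking each segment in turn:
  CH2OCH2: C–O–C with sp³ carbons on both sides and no adjacent C=O → ether.
  CH2SCH2: C–S–C linkage → sulfide (thioether).
  CH(OCH3): pendant –OCH3: C–O–C with sp³ C, no adjacent C=O → ether.
  CH(OH): –OH on an sp³ carbon → alcohol (secondary).
  CH=CH: C=C double bond → alkene.
  CH(COOH): pendant –COOH: carbonyl C bonded to C and –OH → carboxylic acid.
  CH(CH2SH): pendant –CH2SH → thiol.
  CHO: terminal –CHO: carbonyl C bonded to H and C → aldehyde.

alcohol, aldehyde, alkene, carboxylic acid, ether, sulfide, thiol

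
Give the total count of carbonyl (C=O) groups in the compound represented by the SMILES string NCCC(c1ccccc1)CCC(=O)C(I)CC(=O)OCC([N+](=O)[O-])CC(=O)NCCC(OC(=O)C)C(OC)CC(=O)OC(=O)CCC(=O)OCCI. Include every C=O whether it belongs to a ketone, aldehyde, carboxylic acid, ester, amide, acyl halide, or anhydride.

CO: ketone, 1 C=O (running total 1).
CH2COOCH2: ester, 1 C=O (running total 2).
CH2CONHCH2: amide, 1 C=O (running total 3).
CH(OCOCH3): ester, 1 C=O (running total 4).
CH2CO-O-COCH2: anhydride, 2 C=O (running total 6).
CH2COOCH2: ester, 1 C=O (running total 7).

7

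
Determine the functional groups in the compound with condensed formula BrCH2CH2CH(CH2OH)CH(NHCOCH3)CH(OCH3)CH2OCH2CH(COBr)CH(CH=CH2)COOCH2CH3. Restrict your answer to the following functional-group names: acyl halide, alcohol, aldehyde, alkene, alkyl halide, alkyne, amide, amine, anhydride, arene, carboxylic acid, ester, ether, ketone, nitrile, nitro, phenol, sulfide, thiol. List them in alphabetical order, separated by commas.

halogen on an sp³ carbon → alkyl halide.
pendant –CH2OH on an sp³ backbone C → alcohol.
pendant –NHC(=O)CH3: N bonded to a carbonyl → amide (not amine).
pendant –OCH3: C–O–C with sp³ C, no adjacent C=O → ether.
C–O–C with sp³ carbons on both sides and no adjacent C=O → ether.
pendant –C(=O)X: carbonyl C bonded to C and halogen → acyl halide.
pendant –CH=CH2: C=C double bond → alkene.
–C(=O)OCH2CH3: carbonyl C bonded to C and to –OEt → ester.

acyl halide, alcohol, alkene, alkyl halide, amide, ester, ether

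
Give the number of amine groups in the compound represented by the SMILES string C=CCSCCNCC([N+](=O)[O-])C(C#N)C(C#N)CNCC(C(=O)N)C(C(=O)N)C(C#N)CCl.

2

Working along the chain:
  CH2=CH: C=C double bond → alkene.
  CH2SCH2: C–S–C linkage → sulfide (thioether).
  CH2NHCH2: C–N–C with sp³ carbons and no adjacent C=O → amine (secondary).
  CH(NO2): –NO2 on an sp³ carbon → nitro (the N=O is not a carbonyl).
  CH(CN): pendant –C≡N: nitrile.
  CH(CN): pendant –C≡N: nitrile.
  CH2NHCH2: C–N–C with sp³ carbons and no adjacent C=O → amine (secondary).
  CH(CONH2): pendant –CONH2: carbonyl C bonded to C and N → amide.
  CH(CONH2): pendant –CONH2: carbonyl C bonded to C and N → amide.
  CH(CN): pendant –C≡N: nitrile.
  CH2Cl: halogen on an sp³ carbon → alkyl halide.
Amine appears at: CH2NHCH2, CH2NHCH2 → 2.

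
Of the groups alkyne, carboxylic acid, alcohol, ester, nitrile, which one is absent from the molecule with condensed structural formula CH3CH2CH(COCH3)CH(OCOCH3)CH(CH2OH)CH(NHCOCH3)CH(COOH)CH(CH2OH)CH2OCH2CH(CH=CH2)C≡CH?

nitrile

alkyne: present (C≡CH — C≡C triple bond → alkyne).
carboxylic acid: present (CH(COOH) — pendant –COOH: carbonyl C bonded to C and –OH → carboxylic acid).
alcohol: present (CH(CH2OH) — pendant –CH2OH on an sp³ backbone C → alcohol).
ester: present (CH(OCOCH3) — pendant –OC(=O)CH3: an acyloxy group → ester).
nitrile: absent. In C≡CH, the triple bond is C≡C, not C≡N.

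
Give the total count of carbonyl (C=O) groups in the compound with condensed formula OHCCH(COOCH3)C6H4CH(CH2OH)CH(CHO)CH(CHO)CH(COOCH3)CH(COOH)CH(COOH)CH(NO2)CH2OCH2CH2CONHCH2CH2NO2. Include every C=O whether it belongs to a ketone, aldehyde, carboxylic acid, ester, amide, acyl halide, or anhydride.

8

OHC: aldehyde, 1 C=O (running total 1).
CH(COOCH3): ester, 1 C=O (running total 2).
CH(CHO): aldehyde, 1 C=O (running total 3).
CH(CHO): aldehyde, 1 C=O (running total 4).
CH(COOCH3): ester, 1 C=O (running total 5).
CH(COOH): carboxylic acid, 1 C=O (running total 6).
CH(COOH): carboxylic acid, 1 C=O (running total 7).
CH2CONHCH2: amide, 1 C=O (running total 8).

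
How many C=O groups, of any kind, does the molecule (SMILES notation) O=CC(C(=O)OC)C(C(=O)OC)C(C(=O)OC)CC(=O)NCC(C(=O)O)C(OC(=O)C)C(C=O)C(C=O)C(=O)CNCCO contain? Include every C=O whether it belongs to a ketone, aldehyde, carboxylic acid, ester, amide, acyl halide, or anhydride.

OHC: aldehyde, 1 C=O (running total 1).
CH(COOCH3): ester, 1 C=O (running total 2).
CH(COOCH3): ester, 1 C=O (running total 3).
CH(COOCH3): ester, 1 C=O (running total 4).
CH2CONHCH2: amide, 1 C=O (running total 5).
CH(COOH): carboxylic acid, 1 C=O (running total 6).
CH(OCOCH3): ester, 1 C=O (running total 7).
CH(CHO): aldehyde, 1 C=O (running total 8).
CH(CHO): aldehyde, 1 C=O (running total 9).
CO: ketone, 1 C=O (running total 10).

10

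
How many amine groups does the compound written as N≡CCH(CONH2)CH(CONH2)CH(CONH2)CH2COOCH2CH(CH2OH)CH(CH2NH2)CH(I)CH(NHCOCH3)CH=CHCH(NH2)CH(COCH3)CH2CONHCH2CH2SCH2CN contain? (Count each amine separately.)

2

Taking each segment in turn:
  N≡C: N≡C–: carbon triple-bonded to nitrogen → nitrile.
  CH(CONH2): pendant –CONH2: carbonyl C bonded to C and N → amide.
  CH(CONH2): pendant –CONH2: carbonyl C bonded to C and N → amide.
  CH(CONH2): pendant –CONH2: carbonyl C bonded to C and N → amide.
  CH2COOCH2: –C(=O)–O–C with C on the carbonyl side → ester.
  CH(CH2OH): pendant –CH2OH on an sp³ backbone C → alcohol.
  CH(CH2NH2): pendant –CH2NH2: N on sp³ C, no adjacent C=O → amine.
  CH(I): halogen on an sp³ carbon → alkyl halide.
  CH(NHCOCH3): pendant –NHC(=O)CH3: N bonded to a carbonyl → amide (not amine).
  CH=CH: C=C double bond → alkene.
  CH(NH2): –NH2 on an sp³ carbon with no adjacent C=O → amine.
  CH(COCH3): pendant –COCH3: carbonyl C bonded to two carbons → ketone.
  CH2CONHCH2: –C(=O)–N– linkage → amide (the N is not an amine).
  CH2SCH2: C–S–C linkage → sulfide (thioether).
  CN: –C≡N: carbon triple-bonded to nitrogen → nitrile.
Amine appears at: CH(CH2NH2), CH(NH2) → 2.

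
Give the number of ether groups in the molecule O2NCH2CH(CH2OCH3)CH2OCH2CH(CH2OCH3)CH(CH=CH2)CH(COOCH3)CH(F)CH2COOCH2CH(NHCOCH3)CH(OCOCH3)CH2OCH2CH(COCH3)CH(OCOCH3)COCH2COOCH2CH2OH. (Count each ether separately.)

4

Reading the structure from left to right:
  O2NCH2: –NO2 on carbon → nitro group.
  CH(CH2OCH3): pendant –CH2OCH3: C–O–C linkage → ether.
  CH2OCH2: C–O–C with sp³ carbons on both sides and no adjacent C=O → ether.
  CH(CH2OCH3): pendant –CH2OCH3: C–O–C linkage → ether.
  CH(CH=CH2): pendant –CH=CH2: C=C double bond → alkene.
  CH(COOCH3): pendant –COOCH3: carbonyl C bonded to C and –OCH3 → ester.
  CH(F): halogen on an sp³ carbon → alkyl halide.
  CH2COOCH2: –C(=O)–O–C with C on the carbonyl side → ester.
  CH(NHCOCH3): pendant –NHC(=O)CH3: N bonded to a carbonyl → amide (not amine).
  CH(OCOCH3): pendant –OC(=O)CH3: an acyloxy group → ester.
  CH2OCH2: C–O–C with sp³ carbons on both sides and no adjacent C=O → ether.
  CH(COCH3): pendant –COCH3: carbonyl C bonded to two carbons → ketone.
  CH(OCOCH3): pendant –OC(=O)CH3: an acyloxy group → ester.
  CO: –C(=O)– with carbon on both sides → ketone.
  CH2COOCH2: –C(=O)–O–C with C on the carbonyl side → ester.
  CH2OH: –OH on an sp³ carbon → alcohol.
Ether appears at: CH(CH2OCH3), CH2OCH2, CH(CH2OCH3), CH2OCH2 → 4.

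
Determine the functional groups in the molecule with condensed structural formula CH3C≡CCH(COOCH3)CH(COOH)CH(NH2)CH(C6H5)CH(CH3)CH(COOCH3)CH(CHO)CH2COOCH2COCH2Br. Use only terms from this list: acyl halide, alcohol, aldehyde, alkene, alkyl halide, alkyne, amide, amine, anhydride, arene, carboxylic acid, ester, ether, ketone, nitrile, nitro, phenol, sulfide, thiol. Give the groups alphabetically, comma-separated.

C≡C triple bond → alkyne.
pendant –COOCH3: carbonyl C bonded to C and –OCH3 → ester.
pendant –COOH: carbonyl C bonded to C and –OH → carboxylic acid.
–NH2 on an sp³ carbon with no adjacent C=O → amine.
pendant –C6H5: benzene ring → arene.
pendant –COOCH3: carbonyl C bonded to C and –OCH3 → ester.
pendant –CHO: carbonyl C bonded to C and H → aldehyde.
–C(=O)–O–C with C on the carbonyl side → ester.
–C(=O)– with carbon on both sides → ketone.
halogen on an sp³ carbon → alkyl halide.

aldehyde, alkyl halide, alkyne, amine, arene, carboxylic acid, ester, ketone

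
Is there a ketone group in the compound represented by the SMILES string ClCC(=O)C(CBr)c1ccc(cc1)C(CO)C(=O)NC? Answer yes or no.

halogen on an sp³ carbon → alkyl halide.
–C(=O)– with carbon on both sides → ketone.
pendant –CH2X: halogen on sp³ carbon → alkyl halide.
para-disubstituted benzene ring → arene.
pendant –CH2OH on an sp³ backbone C → alcohol.
–C(=O)NHCH3: carbonyl C bonded to C and to N → amide (the N is not an amine).
The CO segment supplies the ketone: –C(=O)– with carbon on both sides → ketone.

yes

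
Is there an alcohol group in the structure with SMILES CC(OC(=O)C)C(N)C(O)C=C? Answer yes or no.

yes

Working along the chain:
  CH(OCOCH3): pendant –OC(=O)CH3: an acyloxy group → ester.
  CH(NH2): –NH2 on an sp³ carbon with no adjacent C=O → amine.
  CH(OH): –OH on an sp³ carbon → alcohol (secondary).
  CH=CH2: C=C double bond → alkene.
The CH(OH) segment supplies the alcohol: –OH on an sp³ carbon → alcohol (secondary).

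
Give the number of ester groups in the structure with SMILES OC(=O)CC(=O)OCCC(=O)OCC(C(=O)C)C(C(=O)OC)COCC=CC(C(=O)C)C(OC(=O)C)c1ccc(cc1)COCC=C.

Working along the chain:
  HOOC: –COOH: carbonyl C bonded to –OH and C → carboxylic acid (the –OH is not a separate alcohol).
  CH2COOCH2: –C(=O)–O–C with C on the carbonyl side → ester.
  CH2COOCH2: –C(=O)–O–C with C on the carbonyl side → ester.
  CH(COCH3): pendant –COCH3: carbonyl C bonded to two carbons → ketone.
  CH(COOCH3): pendant –COOCH3: carbonyl C bonded to C and –OCH3 → ester.
  CH2OCH2: C–O–C with sp³ carbons on both sides and no adjacent C=O → ether.
  CH=CH: C=C double bond → alkene.
  CH(COCH3): pendant –COCH3: carbonyl C bonded to two carbons → ketone.
  CH(OCOCH3): pendant –OC(=O)CH3: an acyloxy group → ester.
  C6H4: para-disubstituted benzene ring → arene.
  CH2OCH2: C–O–C with sp³ carbons on both sides and no adjacent C=O → ether.
  CH=CH2: C=C double bond → alkene.
Ester appears at: CH2COOCH2, CH2COOCH2, CH(COOCH3), CH(OCOCH3) → 4.

4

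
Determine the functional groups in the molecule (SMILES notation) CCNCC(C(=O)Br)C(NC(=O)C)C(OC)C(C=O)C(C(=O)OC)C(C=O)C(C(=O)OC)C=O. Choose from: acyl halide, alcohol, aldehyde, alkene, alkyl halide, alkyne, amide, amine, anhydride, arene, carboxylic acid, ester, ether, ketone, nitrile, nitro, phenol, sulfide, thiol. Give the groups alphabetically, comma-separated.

acyl halide, aldehyde, amide, amine, ester, ether

Taking each segment in turn:
  CH2NHCH2: C–N–C with sp³ carbons and no adjacent C=O → amine (secondary).
  CH(COBr): pendant –C(=O)X: carbonyl C bonded to C and halogen → acyl halide.
  CH(NHCOCH3): pendant –NHC(=O)CH3: N bonded to a carbonyl → amide (not amine).
  CH(OCH3): pendant –OCH3: C–O–C with sp³ C, no adjacent C=O → ether.
  CH(CHO): pendant –CHO: carbonyl C bonded to C and H → aldehyde.
  CH(COOCH3): pendant –COOCH3: carbonyl C bonded to C and –OCH3 → ester.
  CH(CHO): pendant –CHO: carbonyl C bonded to C and H → aldehyde.
  CH(COOCH3): pendant –COOCH3: carbonyl C bonded to C and –OCH3 → ester.
  CHO: terminal –CHO: carbonyl C bonded to H and C → aldehyde.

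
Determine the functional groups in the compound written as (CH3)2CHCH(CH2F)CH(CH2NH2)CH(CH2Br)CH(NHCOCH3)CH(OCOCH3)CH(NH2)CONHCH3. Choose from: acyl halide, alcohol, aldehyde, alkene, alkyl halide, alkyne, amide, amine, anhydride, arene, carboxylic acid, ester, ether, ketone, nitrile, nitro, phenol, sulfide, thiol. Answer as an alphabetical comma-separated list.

Taking each segment in turn:
  CH(CH2F): pendant –CH2X: halogen on sp³ carbon → alkyl halide.
  CH(CH2NH2): pendant –CH2NH2: N on sp³ C, no adjacent C=O → amine.
  CH(CH2Br): pendant –CH2X: halogen on sp³ carbon → alkyl halide.
  CH(NHCOCH3): pendant –NHC(=O)CH3: N bonded to a carbonyl → amide (not amine).
  CH(OCOCH3): pendant –OC(=O)CH3: an acyloxy group → ester.
  CH(NH2): –NH2 on an sp³ carbon with no adjacent C=O → amine.
  CONHCH3: –C(=O)NHCH3: carbonyl C bonded to C and to N → amide (the N is not an amine).

alkyl halide, amide, amine, ester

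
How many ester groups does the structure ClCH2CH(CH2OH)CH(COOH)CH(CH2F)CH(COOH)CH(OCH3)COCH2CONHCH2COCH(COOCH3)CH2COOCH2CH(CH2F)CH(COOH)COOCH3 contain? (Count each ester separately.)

Reading the structure from left to right:
  ClCH2: halogen on an sp³ carbon → alkyl halide.
  CH(CH2OH): pendant –CH2OH on an sp³ backbone C → alcohol.
  CH(COOH): pendant –COOH: carbonyl C bonded to C and –OH → carboxylic acid.
  CH(CH2F): pendant –CH2X: halogen on sp³ carbon → alkyl halide.
  CH(COOH): pendant –COOH: carbonyl C bonded to C and –OH → carboxylic acid.
  CH(OCH3): pendant –OCH3: C–O–C with sp³ C, no adjacent C=O → ether.
  CO: –C(=O)– with carbon on both sides → ketone.
  CH2CONHCH2: –C(=O)–N– linkage → amide (the N is not an amine).
  CO: –C(=O)– with carbon on both sides → ketone.
  CH(COOCH3): pendant –COOCH3: carbonyl C bonded to C and –OCH3 → ester.
  CH2COOCH2: –C(=O)–O–C with C on the carbonyl side → ester.
  CH(CH2F): pendant –CH2X: halogen on sp³ carbon → alkyl halide.
  CH(COOH): pendant –COOH: carbonyl C bonded to C and –OH → carboxylic acid.
  COOCH3: –C(=O)OCH3: carbonyl C bonded to C and to –OCH3 → ester (not ketone + ether).
Ester appears at: CH(COOCH3), CH2COOCH2, COOCH3 → 3.

3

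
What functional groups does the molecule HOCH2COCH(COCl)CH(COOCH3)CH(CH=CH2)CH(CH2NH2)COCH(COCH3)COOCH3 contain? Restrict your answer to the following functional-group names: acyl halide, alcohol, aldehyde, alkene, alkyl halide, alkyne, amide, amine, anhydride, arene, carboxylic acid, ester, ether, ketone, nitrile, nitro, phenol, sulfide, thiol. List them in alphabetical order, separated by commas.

HO– on an sp³ carbon → alcohol.
–C(=O)– with carbon on both sides → ketone.
pendant –C(=O)X: carbonyl C bonded to C and halogen → acyl halide.
pendant –COOCH3: carbonyl C bonded to C and –OCH3 → ester.
pendant –CH=CH2: C=C double bond → alkene.
pendant –CH2NH2: N on sp³ C, no adjacent C=O → amine.
–C(=O)– with carbon on both sides → ketone.
pendant –COCH3: carbonyl C bonded to two carbons → ketone.
–C(=O)OCH3: carbonyl C bonded to C and to –OCH3 → ester (not ketone + ether).

acyl halide, alcohol, alkene, amine, ester, ketone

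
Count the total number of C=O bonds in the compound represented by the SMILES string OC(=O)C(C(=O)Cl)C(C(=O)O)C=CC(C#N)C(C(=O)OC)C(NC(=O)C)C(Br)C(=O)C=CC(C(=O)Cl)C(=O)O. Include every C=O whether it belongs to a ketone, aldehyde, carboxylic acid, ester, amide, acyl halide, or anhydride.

HOOC: carboxylic acid, 1 C=O (running total 1).
CH(COCl): acyl halide, 1 C=O (running total 2).
CH(COOH): carboxylic acid, 1 C=O (running total 3).
CH(COOCH3): ester, 1 C=O (running total 4).
CH(NHCOCH3): amide, 1 C=O (running total 5).
CO: ketone, 1 C=O (running total 6).
CH(COCl): acyl halide, 1 C=O (running total 7).
COOH: carboxylic acid, 1 C=O (running total 8).

8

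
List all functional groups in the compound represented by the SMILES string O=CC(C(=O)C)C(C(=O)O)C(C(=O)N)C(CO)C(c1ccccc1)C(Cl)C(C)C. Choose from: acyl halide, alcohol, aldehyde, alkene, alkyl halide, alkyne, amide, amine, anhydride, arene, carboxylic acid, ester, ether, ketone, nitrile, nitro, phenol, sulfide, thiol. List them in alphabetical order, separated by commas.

Reading the structure from left to right:
  OHC: terminal –CHO: carbonyl C bonded to H and C → aldehyde.
  CH(COCH3): pendant –COCH3: carbonyl C bonded to two carbons → ketone.
  CH(COOH): pendant –COOH: carbonyl C bonded to C and –OH → carboxylic acid.
  CH(CONH2): pendant –CONH2: carbonyl C bonded to C and N → amide.
  CH(CH2OH): pendant –CH2OH on an sp³ backbone C → alcohol.
  CH(C6H5): pendant –C6H5: benzene ring → arene.
  CH(Cl): halogen on an sp³ carbon → alkyl halide.

alcohol, aldehyde, alkyl halide, amide, arene, carboxylic acid, ketone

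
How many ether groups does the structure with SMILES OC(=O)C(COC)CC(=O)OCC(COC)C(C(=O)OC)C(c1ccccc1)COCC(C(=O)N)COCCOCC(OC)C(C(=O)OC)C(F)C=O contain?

6

Reading the structure from left to right:
  HOOC: –COOH: carbonyl C bonded to –OH and C → carboxylic acid (the –OH is not a separate alcohol).
  CH(CH2OCH3): pendant –CH2OCH3: C–O–C linkage → ether.
  CH2COOCH2: –C(=O)–O–C with C on the carbonyl side → ester.
  CH(CH2OCH3): pendant –CH2OCH3: C–O–C linkage → ether.
  CH(COOCH3): pendant –COOCH3: carbonyl C bonded to C and –OCH3 → ester.
  CH(C6H5): pendant –C6H5: benzene ring → arene.
  CH2OCH2: C–O–C with sp³ carbons on both sides and no adjacent C=O → ether.
  CH(CONH2): pendant –CONH2: carbonyl C bonded to C and N → amide.
  CH2OCH2: C–O–C with sp³ carbons on both sides and no adjacent C=O → ether.
  CH2OCH2: C–O–C with sp³ carbons on both sides and no adjacent C=O → ether.
  CH(OCH3): pendant –OCH3: C–O–C with sp³ C, no adjacent C=O → ether.
  CH(COOCH3): pendant –COOCH3: carbonyl C bonded to C and –OCH3 → ester.
  CH(F): halogen on an sp³ carbon → alkyl halide.
  CHO: terminal –CHO: carbonyl C bonded to H and C → aldehyde.
Ether appears at: CH(CH2OCH3), CH(CH2OCH3), CH2OCH2, CH2OCH2, CH2OCH2, CH(OCH3) → 6.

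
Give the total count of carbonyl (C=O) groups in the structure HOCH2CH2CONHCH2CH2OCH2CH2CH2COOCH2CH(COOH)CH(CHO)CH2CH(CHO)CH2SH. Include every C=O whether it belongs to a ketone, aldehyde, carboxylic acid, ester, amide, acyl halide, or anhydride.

CH2CONHCH2: amide, 1 C=O (running total 1).
CH2COOCH2: ester, 1 C=O (running total 2).
CH(COOH): carboxylic acid, 1 C=O (running total 3).
CH(CHO): aldehyde, 1 C=O (running total 4).
CH(CHO): aldehyde, 1 C=O (running total 5).

5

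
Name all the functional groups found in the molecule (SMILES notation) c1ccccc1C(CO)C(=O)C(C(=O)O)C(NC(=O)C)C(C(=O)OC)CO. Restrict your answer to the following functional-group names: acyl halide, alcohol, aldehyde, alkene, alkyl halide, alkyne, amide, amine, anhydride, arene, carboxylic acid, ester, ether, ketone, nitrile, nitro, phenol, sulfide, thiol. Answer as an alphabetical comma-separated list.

alcohol, amide, arene, carboxylic acid, ester, ketone

Reading the structure from left to right:
  C6H5: C6H5– phenyl ring → arene.
  CH(CH2OH): pendant –CH2OH on an sp³ backbone C → alcohol.
  CO: –C(=O)– with carbon on both sides → ketone.
  CH(COOH): pendant –COOH: carbonyl C bonded to C and –OH → carboxylic acid.
  CH(NHCOCH3): pendant –NHC(=O)CH3: N bonded to a carbonyl → amide (not amine).
  CH(COOCH3): pendant –COOCH3: carbonyl C bonded to C and –OCH3 → ester.
  CH2OH: –OH on an sp³ carbon → alcohol.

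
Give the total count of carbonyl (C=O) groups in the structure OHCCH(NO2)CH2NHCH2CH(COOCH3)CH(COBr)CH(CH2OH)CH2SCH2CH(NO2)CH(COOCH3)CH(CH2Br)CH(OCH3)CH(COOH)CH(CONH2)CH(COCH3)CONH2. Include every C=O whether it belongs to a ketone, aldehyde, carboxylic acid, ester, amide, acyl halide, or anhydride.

OHC: aldehyde, 1 C=O (running total 1).
CH(COOCH3): ester, 1 C=O (running total 2).
CH(COBr): acyl halide, 1 C=O (running total 3).
CH(COOCH3): ester, 1 C=O (running total 4).
CH(COOH): carboxylic acid, 1 C=O (running total 5).
CH(CONH2): amide, 1 C=O (running total 6).
CH(COCH3): ketone, 1 C=O (running total 7).
CONH2: amide, 1 C=O (running total 8).

8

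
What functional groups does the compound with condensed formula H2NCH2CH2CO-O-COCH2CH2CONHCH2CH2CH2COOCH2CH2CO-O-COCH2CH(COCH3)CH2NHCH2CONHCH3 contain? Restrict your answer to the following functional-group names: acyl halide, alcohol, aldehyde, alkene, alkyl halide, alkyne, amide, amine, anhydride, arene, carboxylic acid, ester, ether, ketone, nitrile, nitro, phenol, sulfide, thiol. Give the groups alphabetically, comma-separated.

Reading the structure from left to right:
  H2NCH2: –NH2 on an sp³ carbon with no adjacent C=O → amine.
  CH2CO-O-COCH2: two acyl groups sharing one oxygen, –C(=O)–O–C(=O)– → anhydride.
  CH2CONHCH2: –C(=O)–N– linkage → amide (the N is not an amine).
  CH2COOCH2: –C(=O)–O–C with C on the carbonyl side → ester.
  CH2CO-O-COCH2: two acyl groups sharing one oxygen, –C(=O)–O–C(=O)– → anhydride.
  CH(COCH3): pendant –COCH3: carbonyl C bonded to two carbons → ketone.
  CH2NHCH2: C–N–C with sp³ carbons and no adjacent C=O → amine (secondary).
  CONHCH3: –C(=O)NHCH3: carbonyl C bonded to C and to N → amide (the N is not an amine).

amide, amine, anhydride, ester, ketone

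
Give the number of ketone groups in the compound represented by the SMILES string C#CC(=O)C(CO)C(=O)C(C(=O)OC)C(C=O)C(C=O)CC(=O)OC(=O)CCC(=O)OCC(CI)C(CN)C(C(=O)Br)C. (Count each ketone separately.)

C≡C triple bond → alkyne.
–C(=O)– with carbon on both sides → ketone.
pendant –CH2OH on an sp³ backbone C → alcohol.
–C(=O)– with carbon on both sides → ketone.
pendant –COOCH3: carbonyl C bonded to C and –OCH3 → ester.
pendant –CHO: carbonyl C bonded to C and H → aldehyde.
pendant –CHO: carbonyl C bonded to C and H → aldehyde.
two acyl groups sharing one oxygen, –C(=O)–O–C(=O)– → anhydride.
–C(=O)–O–C with C on the carbonyl side → ester.
pendant –CH2X: halogen on sp³ carbon → alkyl halide.
pendant –CH2NH2: N on sp³ C, no adjacent C=O → amine.
pendant –C(=O)X: carbonyl C bonded to C and halogen → acyl halide.
Ketone appears at: CO, CO → 2.

2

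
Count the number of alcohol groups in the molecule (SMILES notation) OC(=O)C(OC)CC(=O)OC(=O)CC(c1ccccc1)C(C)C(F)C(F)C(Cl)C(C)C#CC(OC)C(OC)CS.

0

Taking each segment in turn:
  HOOC: –COOH: carbonyl C bonded to –OH and C → carboxylic acid (the –OH is not a separate alcohol).
  CH(OCH3): pendant –OCH3: C–O–C with sp³ C, no adjacent C=O → ether.
  CH2CO-O-COCH2: two acyl groups sharing one oxygen, –C(=O)–O–C(=O)– → anhydride.
  CH(C6H5): pendant –C6H5: benzene ring → arene.
  CH(F): halogen on an sp³ carbon → alkyl halide.
  CH(F): halogen on an sp³ carbon → alkyl halide.
  CH(Cl): halogen on an sp³ carbon → alkyl halide.
  C≡C: C≡C triple bond → alkyne.
  CH(OCH3): pendant –OCH3: C–O–C with sp³ C, no adjacent C=O → ether.
  CH(OCH3): pendant –OCH3: C–O–C with sp³ C, no adjacent C=O → ether.
  CH2SH: –SH on an sp³ carbon → thiol.
No segment is a alcohol: HOOC is carboxylic acid, not alcohol; CH(OCH3) is ether, not alcohol; CH(OCH3) is ether, not alcohol. → 0.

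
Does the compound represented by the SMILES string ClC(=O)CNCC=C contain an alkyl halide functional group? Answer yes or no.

no

–C(=O)Cl: carbonyl C bonded to C and to a halogen → acyl halide (not alkyl halide).
C–N–C with sp³ carbons and no adjacent C=O → amine (secondary).
C=C double bond → alkene.
In ClCO, the halogen is on a carbonyl carbon, which makes it an acyl halide, not an alkyl halide.
The groups actually present are: acyl halide, alkene, amine.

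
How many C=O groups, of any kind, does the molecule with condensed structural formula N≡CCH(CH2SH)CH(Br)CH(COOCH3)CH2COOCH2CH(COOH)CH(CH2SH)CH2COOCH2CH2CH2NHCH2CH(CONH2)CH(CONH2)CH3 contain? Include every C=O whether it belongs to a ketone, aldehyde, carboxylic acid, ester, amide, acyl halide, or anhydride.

CH(COOCH3): ester, 1 C=O (running total 1).
CH2COOCH2: ester, 1 C=O (running total 2).
CH(COOH): carboxylic acid, 1 C=O (running total 3).
CH2COOCH2: ester, 1 C=O (running total 4).
CH(CONH2): amide, 1 C=O (running total 5).
CH(CONH2): amide, 1 C=O (running total 6).

6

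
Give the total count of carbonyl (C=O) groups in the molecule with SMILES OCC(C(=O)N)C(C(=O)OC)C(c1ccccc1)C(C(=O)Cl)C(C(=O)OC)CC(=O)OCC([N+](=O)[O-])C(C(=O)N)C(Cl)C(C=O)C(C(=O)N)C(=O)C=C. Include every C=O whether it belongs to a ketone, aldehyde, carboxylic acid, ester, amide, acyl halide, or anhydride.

CH(CONH2): amide, 1 C=O (running total 1).
CH(COOCH3): ester, 1 C=O (running total 2).
CH(COCl): acyl halide, 1 C=O (running total 3).
CH(COOCH3): ester, 1 C=O (running total 4).
CH2COOCH2: ester, 1 C=O (running total 5).
CH(CONH2): amide, 1 C=O (running total 6).
CH(CHO): aldehyde, 1 C=O (running total 7).
CH(CONH2): amide, 1 C=O (running total 8).
CO: ketone, 1 C=O (running total 9).

9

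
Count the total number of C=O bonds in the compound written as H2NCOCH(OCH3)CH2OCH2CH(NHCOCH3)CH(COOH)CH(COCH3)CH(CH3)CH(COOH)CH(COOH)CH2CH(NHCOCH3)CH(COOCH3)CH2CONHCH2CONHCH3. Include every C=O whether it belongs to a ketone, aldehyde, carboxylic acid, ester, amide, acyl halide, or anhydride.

10

H2NCO: amide, 1 C=O (running total 1).
CH(NHCOCH3): amide, 1 C=O (running total 2).
CH(COOH): carboxylic acid, 1 C=O (running total 3).
CH(COCH3): ketone, 1 C=O (running total 4).
CH(COOH): carboxylic acid, 1 C=O (running total 5).
CH(COOH): carboxylic acid, 1 C=O (running total 6).
CH(NHCOCH3): amide, 1 C=O (running total 7).
CH(COOCH3): ester, 1 C=O (running total 8).
CH2CONHCH2: amide, 1 C=O (running total 9).
CONHCH3: amide, 1 C=O (running total 10).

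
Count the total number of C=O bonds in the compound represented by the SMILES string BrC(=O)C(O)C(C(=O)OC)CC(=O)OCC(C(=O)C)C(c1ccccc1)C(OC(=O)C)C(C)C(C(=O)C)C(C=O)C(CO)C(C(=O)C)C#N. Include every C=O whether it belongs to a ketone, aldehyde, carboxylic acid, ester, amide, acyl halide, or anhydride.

8

BrCO: acyl halide, 1 C=O (running total 1).
CH(COOCH3): ester, 1 C=O (running total 2).
CH2COOCH2: ester, 1 C=O (running total 3).
CH(COCH3): ketone, 1 C=O (running total 4).
CH(OCOCH3): ester, 1 C=O (running total 5).
CH(COCH3): ketone, 1 C=O (running total 6).
CH(CHO): aldehyde, 1 C=O (running total 7).
CH(COCH3): ketone, 1 C=O (running total 8).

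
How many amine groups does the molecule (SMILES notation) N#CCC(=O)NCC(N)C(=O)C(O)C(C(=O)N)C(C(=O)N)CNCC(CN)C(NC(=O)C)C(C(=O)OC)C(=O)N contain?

N≡C–: carbon triple-bonded to nitrogen → nitrile.
–C(=O)–N– linkage → amide (the N is not an amine).
–NH2 on an sp³ carbon with no adjacent C=O → amine.
–C(=O)– with carbon on both sides → ketone.
–OH on an sp³ carbon → alcohol (secondary).
pendant –CONH2: carbonyl C bonded to C and N → amide.
pendant –CONH2: carbonyl C bonded to C and N → amide.
C–N–C with sp³ carbons and no adjacent C=O → amine (secondary).
pendant –CH2NH2: N on sp³ C, no adjacent C=O → amine.
pendant –NHC(=O)CH3: N bonded to a carbonyl → amide (not amine).
pendant –COOCH3: carbonyl C bonded to C and –OCH3 → ester.
–C(=O)NH2: carbonyl C bonded to C and to N → amide (the N is not a separate amine).
Amine appears at: CH(NH2), CH2NHCH2, CH(CH2NH2) → 3.

3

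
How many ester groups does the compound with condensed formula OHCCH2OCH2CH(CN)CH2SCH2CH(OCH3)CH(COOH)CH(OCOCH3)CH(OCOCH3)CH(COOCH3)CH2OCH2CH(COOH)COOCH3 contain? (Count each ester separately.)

Taking each segment in turn:
  OHC: terminal –CHO: carbonyl C bonded to H and C → aldehyde.
  CH2OCH2: C–O–C with sp³ carbons on both sides and no adjacent C=O → ether.
  CH(CN): pendant –C≡N: nitrile.
  CH2SCH2: C–S–C linkage → sulfide (thioether).
  CH(OCH3): pendant –OCH3: C–O–C with sp³ C, no adjacent C=O → ether.
  CH(COOH): pendant –COOH: carbonyl C bonded to C and –OH → carboxylic acid.
  CH(OCOCH3): pendant –OC(=O)CH3: an acyloxy group → ester.
  CH(OCOCH3): pendant –OC(=O)CH3: an acyloxy group → ester.
  CH(COOCH3): pendant –COOCH3: carbonyl C bonded to C and –OCH3 → ester.
  CH2OCH2: C–O–C with sp³ carbons on both sides and no adjacent C=O → ether.
  CH(COOH): pendant –COOH: carbonyl C bonded to C and –OH → carboxylic acid.
  COOCH3: –C(=O)OCH3: carbonyl C bonded to C and to –OCH3 → ester (not ketone + ether).
Ester appears at: CH(OCOCH3), CH(OCOCH3), CH(COOCH3), COOCH3 → 4.

4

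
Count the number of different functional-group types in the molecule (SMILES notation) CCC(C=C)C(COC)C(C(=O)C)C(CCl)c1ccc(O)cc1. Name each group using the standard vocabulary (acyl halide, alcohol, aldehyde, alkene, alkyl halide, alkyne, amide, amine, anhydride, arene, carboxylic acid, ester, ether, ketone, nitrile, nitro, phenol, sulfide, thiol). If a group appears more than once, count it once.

Working along the chain:
  CH(CH=CH2): pendant –CH=CH2: C=C double bond → alkene.
  CH(CH2OCH3): pendant –CH2OCH3: C–O–C linkage → ether.
  CH(COCH3): pendant –COCH3: carbonyl C bonded to two carbons → ketone.
  CH(CH2Cl): pendant –CH2X: halogen on sp³ carbon → alkyl halide.
  C6H4OH: –OH attached directly to an aromatic ring → phenol (not alcohol); the ring itself is an arene.
Distinct types present: alkene, alkyl halide, arene, ether, ketone, phenol.

6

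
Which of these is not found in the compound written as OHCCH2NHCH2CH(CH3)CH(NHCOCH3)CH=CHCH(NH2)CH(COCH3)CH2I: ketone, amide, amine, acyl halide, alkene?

ketone: present (CH(COCH3) — pendant –COCH3: carbonyl C bonded to two carbons → ketone).
alkene: present (CH=CH — C=C double bond → alkene).
amide: present (CH(NHCOCH3) — pendant –NHC(=O)CH3: N bonded to a carbonyl → amide (not amine)).
amine: present (CH2NHCH2 — C–N–C with sp³ carbons and no adjacent C=O → amine (secondary)).
acyl halide: no segment matches this pattern.

acyl halide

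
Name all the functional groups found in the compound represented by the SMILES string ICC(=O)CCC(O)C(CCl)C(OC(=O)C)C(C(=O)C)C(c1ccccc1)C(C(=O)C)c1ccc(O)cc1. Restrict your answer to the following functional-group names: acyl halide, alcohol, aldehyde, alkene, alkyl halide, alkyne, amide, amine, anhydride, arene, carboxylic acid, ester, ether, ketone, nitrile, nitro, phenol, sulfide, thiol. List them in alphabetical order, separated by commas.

alcohol, alkyl halide, arene, ester, ketone, phenol

Reading the structure from left to right:
  ICH2: halogen on an sp³ carbon → alkyl halide.
  CO: –C(=O)– with carbon on both sides → ketone.
  CH(OH): –OH on an sp³ carbon → alcohol (secondary).
  CH(CH2Cl): pendant –CH2X: halogen on sp³ carbon → alkyl halide.
  CH(OCOCH3): pendant –OC(=O)CH3: an acyloxy group → ester.
  CH(COCH3): pendant –COCH3: carbonyl C bonded to two carbons → ketone.
  CH(C6H5): pendant –C6H5: benzene ring → arene.
  CH(COCH3): pendant –COCH3: carbonyl C bonded to two carbons → ketone.
  C6H4OH: –OH attached directly to an aromatic ring → phenol (not alcohol); the ring itself is an arene.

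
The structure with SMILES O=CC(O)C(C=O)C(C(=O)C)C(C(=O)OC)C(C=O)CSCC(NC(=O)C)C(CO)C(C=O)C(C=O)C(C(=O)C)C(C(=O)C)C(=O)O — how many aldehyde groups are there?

Working along the chain:
  OHC: terminal –CHO: carbonyl C bonded to H and C → aldehyde.
  CH(OH): –OH on an sp³ carbon → alcohol (secondary).
  CH(CHO): pendant –CHO: carbonyl C bonded to C and H → aldehyde.
  CH(COCH3): pendant –COCH3: carbonyl C bonded to two carbons → ketone.
  CH(COOCH3): pendant –COOCH3: carbonyl C bonded to C and –OCH3 → ester.
  CH(CHO): pendant –CHO: carbonyl C bonded to C and H → aldehyde.
  CH2SCH2: C–S–C linkage → sulfide (thioether).
  CH(NHCOCH3): pendant –NHC(=O)CH3: N bonded to a carbonyl → amide (not amine).
  CH(CH2OH): pendant –CH2OH on an sp³ backbone C → alcohol.
  CH(CHO): pendant –CHO: carbonyl C bonded to C and H → aldehyde.
  CH(CHO): pendant –CHO: carbonyl C bonded to C and H → aldehyde.
  CH(COCH3): pendant –COCH3: carbonyl C bonded to two carbons → ketone.
  CH(COCH3): pendant –COCH3: carbonyl C bonded to two carbons → ketone.
  COOH: –COOH: carbonyl C bonded to –OH and C → carboxylic acid (the –OH is not a separate alcohol).
Aldehyde appears at: OHC, CH(CHO), CH(CHO), CH(CHO), CH(CHO) → 5.

5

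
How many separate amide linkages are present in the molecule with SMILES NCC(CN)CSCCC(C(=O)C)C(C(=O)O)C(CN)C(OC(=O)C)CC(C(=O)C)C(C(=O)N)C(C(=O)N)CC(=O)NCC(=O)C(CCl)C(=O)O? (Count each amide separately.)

Reading the structure from left to right:
  H2NCH2: –NH2 on an sp³ carbon with no adjacent C=O → amine.
  CH(CH2NH2): pendant –CH2NH2: N on sp³ C, no adjacent C=O → amine.
  CH2SCH2: C–S–C linkage → sulfide (thioether).
  CH(COCH3): pendant –COCH3: carbonyl C bonded to two carbons → ketone.
  CH(COOH): pendant –COOH: carbonyl C bonded to C and –OH → carboxylic acid.
  CH(CH2NH2): pendant –CH2NH2: N on sp³ C, no adjacent C=O → amine.
  CH(OCOCH3): pendant –OC(=O)CH3: an acyloxy group → ester.
  CH(COCH3): pendant –COCH3: carbonyl C bonded to two carbons → ketone.
  CH(CONH2): pendant –CONH2: carbonyl C bonded to C and N → amide.
  CH(CONH2): pendant –CONH2: carbonyl C bonded to C and N → amide.
  CH2CONHCH2: –C(=O)–N– linkage → amide (the N is not an amine).
  CO: –C(=O)– with carbon on both sides → ketone.
  CH(CH2Cl): pendant –CH2X: halogen on sp³ carbon → alkyl halide.
  COOH: –COOH: carbonyl C bonded to –OH and C → carboxylic acid (the –OH is not a separate alcohol).
Amide appears at: CH(CONH2), CH(CONH2), CH2CONHCH2 → 3.

3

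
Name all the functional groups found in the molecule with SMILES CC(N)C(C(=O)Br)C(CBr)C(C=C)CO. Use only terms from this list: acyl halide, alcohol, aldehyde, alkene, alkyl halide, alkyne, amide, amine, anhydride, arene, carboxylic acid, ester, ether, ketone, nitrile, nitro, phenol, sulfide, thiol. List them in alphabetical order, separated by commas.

–NH2 on an sp³ carbon with no adjacent C=O → amine.
pendant –C(=O)X: carbonyl C bonded to C and halogen → acyl halide.
pendant –CH2X: halogen on sp³ carbon → alkyl halide.
pendant –CH=CH2: C=C double bond → alkene.
–OH on an sp³ carbon → alcohol.

acyl halide, alcohol, alkene, alkyl halide, amine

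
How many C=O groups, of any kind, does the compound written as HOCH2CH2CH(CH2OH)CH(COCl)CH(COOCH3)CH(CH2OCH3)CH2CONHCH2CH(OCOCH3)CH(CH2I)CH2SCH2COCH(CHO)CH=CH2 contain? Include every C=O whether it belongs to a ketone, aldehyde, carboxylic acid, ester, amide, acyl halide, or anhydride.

6

CH(COCl): acyl halide, 1 C=O (running total 1).
CH(COOCH3): ester, 1 C=O (running total 2).
CH2CONHCH2: amide, 1 C=O (running total 3).
CH(OCOCH3): ester, 1 C=O (running total 4).
CO: ketone, 1 C=O (running total 5).
CH(CHO): aldehyde, 1 C=O (running total 6).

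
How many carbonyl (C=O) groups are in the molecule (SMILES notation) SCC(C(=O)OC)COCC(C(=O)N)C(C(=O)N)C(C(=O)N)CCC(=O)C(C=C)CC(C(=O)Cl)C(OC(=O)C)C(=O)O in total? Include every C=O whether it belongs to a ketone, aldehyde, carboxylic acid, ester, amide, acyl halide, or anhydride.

CH(COOCH3): ester, 1 C=O (running total 1).
CH(CONH2): amide, 1 C=O (running total 2).
CH(CONH2): amide, 1 C=O (running total 3).
CH(CONH2): amide, 1 C=O (running total 4).
CO: ketone, 1 C=O (running total 5).
CH(COCl): acyl halide, 1 C=O (running total 6).
CH(OCOCH3): ester, 1 C=O (running total 7).
COOH: carboxylic acid, 1 C=O (running total 8).

8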